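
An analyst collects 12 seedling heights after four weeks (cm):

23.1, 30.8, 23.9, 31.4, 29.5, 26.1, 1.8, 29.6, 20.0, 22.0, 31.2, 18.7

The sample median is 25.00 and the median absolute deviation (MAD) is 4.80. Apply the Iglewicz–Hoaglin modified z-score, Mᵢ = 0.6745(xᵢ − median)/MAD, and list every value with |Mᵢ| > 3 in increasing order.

1.8

|Mᵢ| > 3 ⇔ |xᵢ − 25.00| > 3·4.80/0.6745 = 21.35.
So outliers lie outside [3.65, 46.35].
1.8: M = -3.26 → outlier.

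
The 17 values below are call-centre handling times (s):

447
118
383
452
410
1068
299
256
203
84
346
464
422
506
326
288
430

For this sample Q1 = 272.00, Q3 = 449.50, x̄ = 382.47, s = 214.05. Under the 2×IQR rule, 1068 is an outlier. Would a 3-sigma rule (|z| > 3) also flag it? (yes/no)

z = (1068 − 382.47) / 214.05 = 3.20.
|z| = 3.20 > 3.

yes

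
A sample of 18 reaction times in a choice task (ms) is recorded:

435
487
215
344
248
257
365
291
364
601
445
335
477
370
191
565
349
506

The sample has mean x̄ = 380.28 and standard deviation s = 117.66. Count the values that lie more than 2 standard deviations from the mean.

0

Cutoffs: x̄ ± 2s = [144.96, 615.60].
Every value lies within the cutoffs.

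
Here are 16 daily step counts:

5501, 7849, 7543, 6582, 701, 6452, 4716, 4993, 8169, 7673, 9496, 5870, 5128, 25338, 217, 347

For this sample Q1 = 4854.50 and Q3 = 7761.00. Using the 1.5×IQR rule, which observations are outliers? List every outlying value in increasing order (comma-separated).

IQR = Q3 − Q1 = 7761.00 − 4854.50 = 2906.50.
Lower fence = Q1 − 1.5·IQR = 4854.50 − 4359.75 = 494.75.
Upper fence = Q3 + 1.5·IQR = 7761.00 + 4359.75 = 12120.75.
217 < 494.75 → outlier.
347 < 494.75 → outlier.
25338 > 12120.75 → outlier.
All remaining values lie within [494.75, 12120.75].

217, 347, 25338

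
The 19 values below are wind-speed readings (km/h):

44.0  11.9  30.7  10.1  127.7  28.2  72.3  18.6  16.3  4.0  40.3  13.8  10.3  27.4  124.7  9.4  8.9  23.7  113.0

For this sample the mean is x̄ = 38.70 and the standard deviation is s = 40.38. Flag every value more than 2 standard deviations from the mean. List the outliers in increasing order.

124.7, 127.7

Cutoffs at x̄ ± 2s: 38.70 ± 2·40.38 = [-42.06, 119.46].
124.7: z = 2.13, |z| > 2 → outlier.
127.7: z = 2.20, |z| > 2 → outlier.
Every other value lies within [-42.06, 119.46].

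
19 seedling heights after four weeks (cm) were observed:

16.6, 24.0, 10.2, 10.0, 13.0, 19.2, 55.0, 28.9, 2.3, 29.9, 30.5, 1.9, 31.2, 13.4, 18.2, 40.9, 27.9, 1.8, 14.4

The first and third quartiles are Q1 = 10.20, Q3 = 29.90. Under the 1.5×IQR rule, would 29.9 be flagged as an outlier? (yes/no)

IQR = Q3 − Q1 = 29.90 − 10.20 = 19.70.
Lower fence = Q1 − 1.5·IQR = 10.20 − 29.55 = -19.35.
Upper fence = Q3 + 1.5·IQR = 29.90 + 29.55 = 59.45.
29.9 lies within [-19.35, 59.45].

no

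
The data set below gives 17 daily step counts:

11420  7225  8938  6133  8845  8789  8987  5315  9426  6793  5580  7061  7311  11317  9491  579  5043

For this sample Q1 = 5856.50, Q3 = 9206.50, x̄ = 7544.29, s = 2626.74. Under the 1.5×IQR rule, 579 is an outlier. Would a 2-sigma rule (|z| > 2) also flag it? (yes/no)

yes

z = (579 − 7544.29) / 2626.74 = -2.65.
|z| = 2.65 > 2.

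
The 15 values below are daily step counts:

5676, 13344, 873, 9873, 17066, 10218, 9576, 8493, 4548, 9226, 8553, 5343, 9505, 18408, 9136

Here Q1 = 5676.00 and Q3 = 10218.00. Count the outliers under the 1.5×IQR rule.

2

IQR = 4542.00; fences at 5676.00 − 6813.00 = -1137.00 and 10218.00 + 6813.00 = 17031.00.
Outside the cutoffs: 17066, 18408.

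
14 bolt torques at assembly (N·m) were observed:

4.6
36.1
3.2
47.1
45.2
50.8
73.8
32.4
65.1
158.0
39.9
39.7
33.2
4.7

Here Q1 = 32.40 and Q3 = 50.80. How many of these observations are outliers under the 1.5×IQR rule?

4

IQR = 18.40; fences at 32.40 − 27.60 = 4.80 and 50.80 + 27.60 = 78.40.
Outside the cutoffs: 3.2, 4.6, 4.7, 158.0.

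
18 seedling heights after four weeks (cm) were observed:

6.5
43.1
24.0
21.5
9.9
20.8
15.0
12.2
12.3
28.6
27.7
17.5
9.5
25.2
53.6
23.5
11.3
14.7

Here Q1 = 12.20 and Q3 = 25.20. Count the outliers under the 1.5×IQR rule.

1

IQR = 13.00; fences at 12.20 − 19.50 = -7.30 and 25.20 + 19.50 = 44.70.
Outside the cutoffs: 53.6.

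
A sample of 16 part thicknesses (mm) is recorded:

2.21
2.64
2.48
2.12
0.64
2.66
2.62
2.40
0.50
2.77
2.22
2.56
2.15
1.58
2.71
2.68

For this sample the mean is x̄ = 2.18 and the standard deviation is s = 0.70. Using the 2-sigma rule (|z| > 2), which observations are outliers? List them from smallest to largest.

Cutoffs at x̄ ± 2s: 2.18 ± 2·0.70 = [0.78, 3.58].
0.50: z = -2.40, |z| > 2 → outlier.
0.64: z = -2.20, |z| > 2 → outlier.
Every other value lies within [0.78, 3.58].

0.50, 0.64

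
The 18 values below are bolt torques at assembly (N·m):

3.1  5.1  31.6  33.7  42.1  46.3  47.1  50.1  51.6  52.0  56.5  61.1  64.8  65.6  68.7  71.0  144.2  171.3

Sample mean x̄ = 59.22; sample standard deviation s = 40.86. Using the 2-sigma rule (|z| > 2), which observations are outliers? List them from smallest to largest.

144.2, 171.3

Cutoffs at x̄ ± 2s: 59.22 ± 2·40.86 = [-22.50, 140.94].
144.2: z = 2.08, |z| > 2 → outlier.
171.3: z = 2.74, |z| > 2 → outlier.
Every other value lies within [-22.50, 140.94].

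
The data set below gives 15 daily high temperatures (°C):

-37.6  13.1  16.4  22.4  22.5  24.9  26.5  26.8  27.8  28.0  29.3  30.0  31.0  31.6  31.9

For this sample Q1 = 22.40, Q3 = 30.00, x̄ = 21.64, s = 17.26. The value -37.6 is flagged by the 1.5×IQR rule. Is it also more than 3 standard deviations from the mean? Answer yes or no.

yes

z = (-37.6 − 21.64) / 17.26 = -3.43.
|z| = 3.43 > 3.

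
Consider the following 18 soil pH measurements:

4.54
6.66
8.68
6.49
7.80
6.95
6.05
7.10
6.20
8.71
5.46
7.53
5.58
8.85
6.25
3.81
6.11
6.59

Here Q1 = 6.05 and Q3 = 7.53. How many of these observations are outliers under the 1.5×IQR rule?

IQR = 1.48; fences at 6.05 − 2.22 = 3.83 and 7.53 + 2.22 = 9.75.
Outside the cutoffs: 3.81.

1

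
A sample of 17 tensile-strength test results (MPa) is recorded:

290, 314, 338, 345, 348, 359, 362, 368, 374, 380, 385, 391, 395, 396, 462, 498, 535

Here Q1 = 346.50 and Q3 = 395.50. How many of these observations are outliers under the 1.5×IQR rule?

IQR = 49.00; fences at 346.50 − 73.50 = 273.00 and 395.50 + 73.50 = 469.00.
Outside the cutoffs: 498, 535.

2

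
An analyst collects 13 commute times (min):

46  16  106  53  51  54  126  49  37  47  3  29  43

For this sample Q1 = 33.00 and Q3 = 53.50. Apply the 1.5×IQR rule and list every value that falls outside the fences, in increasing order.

106, 126

IQR = Q3 − Q1 = 53.50 − 33.00 = 20.50.
Lower fence = Q1 − 1.5·IQR = 33.00 − 30.75 = 2.25.
Upper fence = Q3 + 1.5·IQR = 53.50 + 30.75 = 84.25.
106 > 84.25 → outlier.
126 > 84.25 → outlier.
All remaining values lie within [2.25, 84.25].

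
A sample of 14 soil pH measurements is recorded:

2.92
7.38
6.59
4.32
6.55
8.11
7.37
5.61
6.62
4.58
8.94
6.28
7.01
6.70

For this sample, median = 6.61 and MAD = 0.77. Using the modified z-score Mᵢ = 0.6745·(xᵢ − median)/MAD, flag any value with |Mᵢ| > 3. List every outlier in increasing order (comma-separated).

2.92

|Mᵢ| > 3 ⇔ |xᵢ − 6.61| > 3·0.77/0.6745 = 3.42.
So outliers lie outside [3.19, 10.03].
2.92: M = -3.23 → outlier.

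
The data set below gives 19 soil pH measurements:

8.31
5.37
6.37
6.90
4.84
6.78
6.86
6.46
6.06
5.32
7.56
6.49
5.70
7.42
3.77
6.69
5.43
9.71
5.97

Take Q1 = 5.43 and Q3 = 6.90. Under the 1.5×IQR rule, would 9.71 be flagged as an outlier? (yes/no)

yes

IQR = Q3 − Q1 = 6.90 − 5.43 = 1.47.
Lower fence = Q1 − 1.5·IQR = 5.43 − 2.205 = 3.225.
Upper fence = Q3 + 1.5·IQR = 6.90 + 2.205 = 9.105.
9.71 lies above the upper fence.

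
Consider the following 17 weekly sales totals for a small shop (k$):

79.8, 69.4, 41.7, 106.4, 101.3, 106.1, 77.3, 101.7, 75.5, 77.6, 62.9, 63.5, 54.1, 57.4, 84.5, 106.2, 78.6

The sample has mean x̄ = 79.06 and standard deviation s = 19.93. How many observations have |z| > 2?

0

Cutoffs: x̄ ± 2s = [39.20, 118.92].
Every value lies within the cutoffs.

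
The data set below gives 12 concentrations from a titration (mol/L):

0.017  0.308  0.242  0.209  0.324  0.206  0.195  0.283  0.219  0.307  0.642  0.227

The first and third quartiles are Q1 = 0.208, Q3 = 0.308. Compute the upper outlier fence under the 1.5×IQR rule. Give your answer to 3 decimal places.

0.458

IQR = Q3 − Q1 = 0.308 − 0.208 = 0.100.
Lower fence = Q1 − 1.5·IQR = 0.208 − 0.150 = 0.058.
Upper fence = Q3 + 1.5·IQR = 0.308 + 0.150 = 0.458.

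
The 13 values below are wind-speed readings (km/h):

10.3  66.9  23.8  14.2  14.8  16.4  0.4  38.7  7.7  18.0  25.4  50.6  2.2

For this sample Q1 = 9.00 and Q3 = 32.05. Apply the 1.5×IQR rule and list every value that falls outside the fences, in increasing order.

IQR = Q3 − Q1 = 32.05 − 9.00 = 23.05.
Lower fence = Q1 − 1.5·IQR = 9.00 − 34.575 = -25.575.
Upper fence = Q3 + 1.5·IQR = 32.05 + 34.575 = 66.625.
66.9 > 66.625 → outlier.
All remaining values lie within [-25.575, 66.625].

66.9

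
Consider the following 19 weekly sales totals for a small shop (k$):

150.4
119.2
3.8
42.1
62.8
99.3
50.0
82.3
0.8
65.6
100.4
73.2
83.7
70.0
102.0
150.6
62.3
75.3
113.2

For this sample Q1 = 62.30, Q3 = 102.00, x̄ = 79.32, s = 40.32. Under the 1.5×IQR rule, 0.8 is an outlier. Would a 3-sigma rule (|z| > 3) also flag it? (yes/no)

z = (0.8 − 79.32) / 40.32 = -1.95.
|z| = 1.95 ≤ 3.

no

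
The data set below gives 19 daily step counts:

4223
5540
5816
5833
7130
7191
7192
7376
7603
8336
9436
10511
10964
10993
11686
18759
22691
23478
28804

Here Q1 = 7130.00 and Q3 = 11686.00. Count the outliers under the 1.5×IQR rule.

IQR = 4556.00; fences at 7130.00 − 6834.00 = 296.00 and 11686.00 + 6834.00 = 18520.00.
Outside the cutoffs: 18759, 22691, 23478, 28804.

4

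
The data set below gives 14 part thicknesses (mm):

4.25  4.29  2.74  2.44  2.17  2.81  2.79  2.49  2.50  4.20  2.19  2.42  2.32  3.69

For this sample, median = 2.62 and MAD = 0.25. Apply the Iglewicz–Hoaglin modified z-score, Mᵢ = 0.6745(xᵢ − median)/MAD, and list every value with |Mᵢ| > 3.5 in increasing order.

|Mᵢ| > 3.5 ⇔ |xᵢ − 2.62| > 3.5·0.25/0.6745 = 1.30.
So outliers lie outside [1.32, 3.92].
4.20: M = 4.26 → outlier.
4.25: M = 4.40 → outlier.
4.29: M = 4.51 → outlier.

4.20, 4.25, 4.29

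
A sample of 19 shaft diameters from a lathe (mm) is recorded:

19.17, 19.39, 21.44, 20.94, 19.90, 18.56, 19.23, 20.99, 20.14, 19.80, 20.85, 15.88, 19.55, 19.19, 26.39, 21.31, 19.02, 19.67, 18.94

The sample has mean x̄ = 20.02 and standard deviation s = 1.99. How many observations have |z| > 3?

1

Cutoffs: x̄ ± 3s = [14.05, 25.99].
Outside the cutoffs: 26.39.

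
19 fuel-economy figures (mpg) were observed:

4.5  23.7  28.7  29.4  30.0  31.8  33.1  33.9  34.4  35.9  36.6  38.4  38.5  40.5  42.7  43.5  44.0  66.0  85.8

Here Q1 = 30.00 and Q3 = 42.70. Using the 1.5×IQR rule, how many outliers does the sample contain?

3

IQR = 12.70; fences at 30.00 − 19.05 = 10.95 and 42.70 + 19.05 = 61.75.
Outside the cutoffs: 4.5, 66.0, 85.8.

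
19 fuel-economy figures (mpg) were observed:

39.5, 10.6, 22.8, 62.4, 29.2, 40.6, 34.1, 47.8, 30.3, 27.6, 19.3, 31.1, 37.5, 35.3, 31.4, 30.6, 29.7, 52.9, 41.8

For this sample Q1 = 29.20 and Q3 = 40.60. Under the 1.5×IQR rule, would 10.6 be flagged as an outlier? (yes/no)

yes

IQR = Q3 − Q1 = 40.60 − 29.20 = 11.40.
Lower fence = Q1 − 1.5·IQR = 29.20 − 17.10 = 12.10.
Upper fence = Q3 + 1.5·IQR = 40.60 + 17.10 = 57.70.
10.6 lies below the lower fence.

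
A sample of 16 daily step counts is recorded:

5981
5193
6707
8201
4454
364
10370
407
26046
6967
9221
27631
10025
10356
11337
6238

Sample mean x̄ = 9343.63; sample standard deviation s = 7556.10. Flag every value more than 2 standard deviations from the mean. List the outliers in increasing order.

26046, 27631

Cutoffs at x̄ ± 2s: 9343.63 ± 2·7556.10 = [-5768.57, 24455.83].
26046: z = 2.21, |z| > 2 → outlier.
27631: z = 2.42, |z| > 2 → outlier.
Every other value lies within [-5768.57, 24455.83].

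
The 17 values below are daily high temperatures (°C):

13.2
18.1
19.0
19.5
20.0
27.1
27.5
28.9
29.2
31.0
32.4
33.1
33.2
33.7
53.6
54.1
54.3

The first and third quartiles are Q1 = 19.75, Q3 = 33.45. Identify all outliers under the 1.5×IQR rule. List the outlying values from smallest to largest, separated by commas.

IQR = Q3 − Q1 = 33.45 − 19.75 = 13.70.
Lower fence = Q1 − 1.5·IQR = 19.75 − 20.55 = -0.80.
Upper fence = Q3 + 1.5·IQR = 33.45 + 20.55 = 54.00.
54.1 > 54.00 → outlier.
54.3 > 54.00 → outlier.
All remaining values lie within [-0.80, 54.00].

54.1, 54.3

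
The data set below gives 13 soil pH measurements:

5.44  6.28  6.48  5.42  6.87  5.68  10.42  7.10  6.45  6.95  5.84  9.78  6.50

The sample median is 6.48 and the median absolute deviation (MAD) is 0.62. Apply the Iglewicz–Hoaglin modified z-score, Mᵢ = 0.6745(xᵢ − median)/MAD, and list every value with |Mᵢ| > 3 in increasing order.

9.78, 10.42

|Mᵢ| > 3 ⇔ |xᵢ − 6.48| > 3·0.62/0.6745 = 2.76.
So outliers lie outside [3.72, 9.24].
9.78: M = 3.59 → outlier.
10.42: M = 4.29 → outlier.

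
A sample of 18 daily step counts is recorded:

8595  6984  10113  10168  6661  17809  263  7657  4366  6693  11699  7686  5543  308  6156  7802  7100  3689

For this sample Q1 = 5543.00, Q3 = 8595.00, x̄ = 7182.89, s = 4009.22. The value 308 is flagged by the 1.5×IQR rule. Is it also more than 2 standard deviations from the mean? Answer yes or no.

z = (308 − 7182.89) / 4009.22 = -1.71.
|z| = 1.71 ≤ 2.

no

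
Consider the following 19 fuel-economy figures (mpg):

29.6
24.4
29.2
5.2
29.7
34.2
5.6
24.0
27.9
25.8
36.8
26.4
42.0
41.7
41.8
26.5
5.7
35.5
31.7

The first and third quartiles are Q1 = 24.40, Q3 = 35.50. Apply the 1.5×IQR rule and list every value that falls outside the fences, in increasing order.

5.2, 5.6, 5.7

IQR = Q3 − Q1 = 35.50 − 24.40 = 11.10.
Lower fence = Q1 − 1.5·IQR = 24.40 − 16.65 = 7.75.
Upper fence = Q3 + 1.5·IQR = 35.50 + 16.65 = 52.15.
5.2 < 7.75 → outlier.
5.6 < 7.75 → outlier.
5.7 < 7.75 → outlier.
All remaining values lie within [7.75, 52.15].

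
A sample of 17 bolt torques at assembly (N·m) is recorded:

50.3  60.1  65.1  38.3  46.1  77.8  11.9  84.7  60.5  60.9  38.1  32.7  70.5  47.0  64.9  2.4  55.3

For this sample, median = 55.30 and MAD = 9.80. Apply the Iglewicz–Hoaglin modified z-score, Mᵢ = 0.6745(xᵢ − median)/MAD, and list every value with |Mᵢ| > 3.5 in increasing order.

2.4

|Mᵢ| > 3.5 ⇔ |xᵢ − 55.30| > 3.5·9.80/0.6745 = 50.85.
So outliers lie outside [4.45, 106.15].
2.4: M = -3.64 → outlier.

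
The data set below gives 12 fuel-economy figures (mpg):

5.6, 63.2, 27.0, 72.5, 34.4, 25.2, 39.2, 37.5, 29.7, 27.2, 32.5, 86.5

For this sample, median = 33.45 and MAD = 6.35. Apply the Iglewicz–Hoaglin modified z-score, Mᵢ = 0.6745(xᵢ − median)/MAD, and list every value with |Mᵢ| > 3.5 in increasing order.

|Mᵢ| > 3.5 ⇔ |xᵢ − 33.45| > 3.5·6.35/0.6745 = 32.95.
So outliers lie outside [0.50, 66.40].
72.5: M = 4.15 → outlier.
86.5: M = 5.63 → outlier.

72.5, 86.5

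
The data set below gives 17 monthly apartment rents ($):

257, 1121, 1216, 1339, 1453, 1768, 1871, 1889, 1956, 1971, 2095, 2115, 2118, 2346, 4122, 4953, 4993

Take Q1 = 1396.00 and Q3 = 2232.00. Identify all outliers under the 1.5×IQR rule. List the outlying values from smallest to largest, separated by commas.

IQR = Q3 − Q1 = 2232.00 − 1396.00 = 836.00.
Lower fence = Q1 − 1.5·IQR = 1396.00 − 1254.00 = 142.00.
Upper fence = Q3 + 1.5·IQR = 2232.00 + 1254.00 = 3486.00.
4122 > 3486.00 → outlier.
4953 > 3486.00 → outlier.
4993 > 3486.00 → outlier.
All remaining values lie within [142.00, 3486.00].

4122, 4953, 4993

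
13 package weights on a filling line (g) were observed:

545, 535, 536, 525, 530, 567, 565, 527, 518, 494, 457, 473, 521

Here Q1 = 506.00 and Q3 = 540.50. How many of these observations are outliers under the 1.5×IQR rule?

IQR = 34.50; fences at 506.00 − 51.75 = 454.25 and 540.50 + 51.75 = 592.25.
Every value lies within the cutoffs.

0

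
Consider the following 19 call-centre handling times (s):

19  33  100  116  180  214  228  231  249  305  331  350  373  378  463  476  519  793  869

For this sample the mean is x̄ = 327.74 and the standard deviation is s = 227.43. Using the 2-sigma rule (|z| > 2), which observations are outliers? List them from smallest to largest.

Cutoffs at x̄ ± 2s: 327.74 ± 2·227.43 = [-127.12, 782.60].
793: z = 2.05, |z| > 2 → outlier.
869: z = 2.38, |z| > 2 → outlier.
Every other value lies within [-127.12, 782.60].

793, 869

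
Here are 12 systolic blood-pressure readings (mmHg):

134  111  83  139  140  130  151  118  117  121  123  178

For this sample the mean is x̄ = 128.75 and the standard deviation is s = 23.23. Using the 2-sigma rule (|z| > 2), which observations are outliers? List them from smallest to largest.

178

Cutoffs at x̄ ± 2s: 128.75 ± 2·23.23 = [82.29, 175.21].
178: z = 2.12, |z| > 2 → outlier.
Every other value lies within [82.29, 175.21].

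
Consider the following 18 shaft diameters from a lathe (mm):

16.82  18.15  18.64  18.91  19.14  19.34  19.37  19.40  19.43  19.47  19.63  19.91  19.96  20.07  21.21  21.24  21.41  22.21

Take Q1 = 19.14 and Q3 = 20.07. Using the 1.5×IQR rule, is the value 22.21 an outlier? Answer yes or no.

IQR = Q3 − Q1 = 20.07 − 19.14 = 0.93.
Lower fence = Q1 − 1.5·IQR = 19.14 − 1.395 = 17.745.
Upper fence = Q3 + 1.5·IQR = 20.07 + 1.395 = 21.465.
22.21 lies above the upper fence.

yes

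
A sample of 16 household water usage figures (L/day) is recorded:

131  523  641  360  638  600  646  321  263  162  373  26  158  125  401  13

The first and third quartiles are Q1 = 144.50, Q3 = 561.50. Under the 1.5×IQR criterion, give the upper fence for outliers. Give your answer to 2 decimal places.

IQR = Q3 − Q1 = 561.50 − 144.50 = 417.00.
Lower fence = Q1 − 1.5·IQR = 144.50 − 625.50 = -481.00.
Upper fence = Q3 + 1.5·IQR = 561.50 + 625.50 = 1187.00.

1187.00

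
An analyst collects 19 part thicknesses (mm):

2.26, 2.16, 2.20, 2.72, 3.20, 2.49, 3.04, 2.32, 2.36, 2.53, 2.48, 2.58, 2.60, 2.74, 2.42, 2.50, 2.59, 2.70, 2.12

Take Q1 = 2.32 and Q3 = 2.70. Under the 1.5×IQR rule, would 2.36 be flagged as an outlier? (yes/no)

IQR = Q3 − Q1 = 2.70 − 2.32 = 0.38.
Lower fence = Q1 − 1.5·IQR = 2.32 − 0.57 = 1.75.
Upper fence = Q3 + 1.5·IQR = 2.70 + 0.57 = 3.27.
2.36 lies within [1.75, 3.27].

no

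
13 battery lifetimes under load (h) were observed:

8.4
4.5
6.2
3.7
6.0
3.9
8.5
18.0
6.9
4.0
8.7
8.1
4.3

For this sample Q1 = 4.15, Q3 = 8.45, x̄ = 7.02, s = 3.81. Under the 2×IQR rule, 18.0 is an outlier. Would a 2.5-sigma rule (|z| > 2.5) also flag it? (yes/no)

z = (18.0 − 7.02) / 3.81 = 2.88.
|z| = 2.88 > 2.5.

yes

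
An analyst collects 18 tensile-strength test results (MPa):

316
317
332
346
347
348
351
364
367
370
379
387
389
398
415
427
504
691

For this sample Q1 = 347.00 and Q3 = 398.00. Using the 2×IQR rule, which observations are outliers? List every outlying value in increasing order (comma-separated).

IQR = Q3 − Q1 = 398.00 − 347.00 = 51.00.
Lower fence = Q1 − 2·IQR = 347.00 − 102.00 = 245.00.
Upper fence = Q3 + 2·IQR = 398.00 + 102.00 = 500.00.
504 > 500.00 → outlier.
691 > 500.00 → outlier.
All remaining values lie within [245.00, 500.00].

504, 691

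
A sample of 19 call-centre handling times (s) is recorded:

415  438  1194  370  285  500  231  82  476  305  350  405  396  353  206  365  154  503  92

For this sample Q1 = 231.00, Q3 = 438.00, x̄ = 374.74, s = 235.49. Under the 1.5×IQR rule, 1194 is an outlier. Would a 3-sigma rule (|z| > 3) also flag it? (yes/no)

yes

z = (1194 − 374.74) / 235.49 = 3.48.
|z| = 3.48 > 3.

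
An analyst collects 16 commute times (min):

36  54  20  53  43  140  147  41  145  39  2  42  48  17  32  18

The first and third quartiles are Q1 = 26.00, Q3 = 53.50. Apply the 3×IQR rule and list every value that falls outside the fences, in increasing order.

140, 145, 147

IQR = Q3 − Q1 = 53.50 − 26.00 = 27.50.
Lower fence = Q1 − 3·IQR = 26.00 − 82.50 = -56.50.
Upper fence = Q3 + 3·IQR = 53.50 + 82.50 = 136.00.
140 > 136.00 → outlier.
145 > 136.00 → outlier.
147 > 136.00 → outlier.
All remaining values lie within [-56.50, 136.00].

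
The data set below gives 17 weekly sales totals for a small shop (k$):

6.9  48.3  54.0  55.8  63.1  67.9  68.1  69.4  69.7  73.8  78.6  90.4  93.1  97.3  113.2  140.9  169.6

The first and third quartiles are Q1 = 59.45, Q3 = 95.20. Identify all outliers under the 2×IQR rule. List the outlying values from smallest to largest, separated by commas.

IQR = Q3 − Q1 = 95.20 − 59.45 = 35.75.
Lower fence = Q1 − 2·IQR = 59.45 − 71.50 = -12.05.
Upper fence = Q3 + 2·IQR = 95.20 + 71.50 = 166.70.
169.6 > 166.70 → outlier.
All remaining values lie within [-12.05, 166.70].

169.6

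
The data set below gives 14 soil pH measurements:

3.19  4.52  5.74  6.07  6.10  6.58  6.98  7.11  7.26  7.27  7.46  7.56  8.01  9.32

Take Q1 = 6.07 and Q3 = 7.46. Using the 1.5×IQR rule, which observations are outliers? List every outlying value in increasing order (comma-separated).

3.19

IQR = Q3 − Q1 = 7.46 − 6.07 = 1.39.
Lower fence = Q1 − 1.5·IQR = 6.07 − 2.085 = 3.985.
Upper fence = Q3 + 1.5·IQR = 7.46 + 2.085 = 9.545.
3.19 < 3.985 → outlier.
All remaining values lie within [3.985, 9.545].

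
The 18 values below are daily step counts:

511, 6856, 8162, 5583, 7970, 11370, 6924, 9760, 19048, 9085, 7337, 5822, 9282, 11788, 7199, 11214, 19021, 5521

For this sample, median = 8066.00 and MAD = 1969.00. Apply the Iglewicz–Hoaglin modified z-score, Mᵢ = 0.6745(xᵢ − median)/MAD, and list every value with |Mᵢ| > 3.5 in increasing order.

19021, 19048

|Mᵢ| > 3.5 ⇔ |xᵢ − 8066.00| > 3.5·1969.00/0.6745 = 10217.20.
So outliers lie outside [-2151.20, 18283.20].
19021: M = 3.75 → outlier.
19048: M = 3.76 → outlier.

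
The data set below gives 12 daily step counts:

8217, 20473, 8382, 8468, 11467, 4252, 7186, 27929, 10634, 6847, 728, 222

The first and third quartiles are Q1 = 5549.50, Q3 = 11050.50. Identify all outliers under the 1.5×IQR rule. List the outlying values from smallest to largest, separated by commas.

20473, 27929

IQR = Q3 − Q1 = 11050.50 − 5549.50 = 5501.00.
Lower fence = Q1 − 1.5·IQR = 5549.50 − 8251.50 = -2702.00.
Upper fence = Q3 + 1.5·IQR = 11050.50 + 8251.50 = 19302.00.
20473 > 19302.00 → outlier.
27929 > 19302.00 → outlier.
All remaining values lie within [-2702.00, 19302.00].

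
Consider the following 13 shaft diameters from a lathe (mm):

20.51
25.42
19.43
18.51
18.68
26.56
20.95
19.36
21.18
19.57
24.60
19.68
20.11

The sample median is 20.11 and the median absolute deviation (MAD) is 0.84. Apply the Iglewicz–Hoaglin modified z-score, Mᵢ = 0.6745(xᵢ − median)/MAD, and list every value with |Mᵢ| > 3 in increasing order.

|Mᵢ| > 3 ⇔ |xᵢ − 20.11| > 3·0.84/0.6745 = 3.74.
So outliers lie outside [16.37, 23.85].
24.60: M = 3.61 → outlier.
25.42: M = 4.26 → outlier.
26.56: M = 5.18 → outlier.

24.60, 25.42, 26.56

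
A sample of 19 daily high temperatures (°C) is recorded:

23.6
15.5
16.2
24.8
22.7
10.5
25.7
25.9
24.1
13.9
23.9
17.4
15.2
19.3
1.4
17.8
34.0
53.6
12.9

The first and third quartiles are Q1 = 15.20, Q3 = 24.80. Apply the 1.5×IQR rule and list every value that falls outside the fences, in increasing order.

IQR = Q3 − Q1 = 24.80 − 15.20 = 9.60.
Lower fence = Q1 − 1.5·IQR = 15.20 − 14.40 = 0.80.
Upper fence = Q3 + 1.5·IQR = 24.80 + 14.40 = 39.20.
53.6 > 39.20 → outlier.
All remaining values lie within [0.80, 39.20].

53.6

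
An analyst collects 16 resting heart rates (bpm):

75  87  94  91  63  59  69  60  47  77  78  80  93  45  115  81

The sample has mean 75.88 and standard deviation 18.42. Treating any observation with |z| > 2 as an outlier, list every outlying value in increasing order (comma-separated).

115

Cutoffs at x̄ ± 2s: 75.88 ± 2·18.42 = [39.04, 112.72].
115: z = 2.12, |z| > 2 → outlier.
Every other value lies within [39.04, 112.72].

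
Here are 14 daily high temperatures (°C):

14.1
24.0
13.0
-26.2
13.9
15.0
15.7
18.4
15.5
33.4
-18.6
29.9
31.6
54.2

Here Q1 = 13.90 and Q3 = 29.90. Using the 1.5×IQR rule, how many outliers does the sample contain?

IQR = 16.00; fences at 13.90 − 24.00 = -10.10 and 29.90 + 24.00 = 53.90.
Outside the cutoffs: -26.2, -18.6, 54.2.

3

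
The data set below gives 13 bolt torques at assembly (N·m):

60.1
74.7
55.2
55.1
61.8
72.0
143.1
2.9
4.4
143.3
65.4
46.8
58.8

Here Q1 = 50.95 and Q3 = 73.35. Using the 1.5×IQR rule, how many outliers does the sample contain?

IQR = 22.40; fences at 50.95 − 33.60 = 17.35 and 73.35 + 33.60 = 106.95.
Outside the cutoffs: 2.9, 4.4, 143.1, 143.3.

4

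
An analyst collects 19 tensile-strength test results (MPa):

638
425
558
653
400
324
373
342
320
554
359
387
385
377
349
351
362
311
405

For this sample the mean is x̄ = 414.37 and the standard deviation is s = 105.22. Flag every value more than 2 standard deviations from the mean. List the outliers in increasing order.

638, 653

Cutoffs at x̄ ± 2s: 414.37 ± 2·105.22 = [203.93, 624.81].
638: z = 2.13, |z| > 2 → outlier.
653: z = 2.27, |z| > 2 → outlier.
Every other value lies within [203.93, 624.81].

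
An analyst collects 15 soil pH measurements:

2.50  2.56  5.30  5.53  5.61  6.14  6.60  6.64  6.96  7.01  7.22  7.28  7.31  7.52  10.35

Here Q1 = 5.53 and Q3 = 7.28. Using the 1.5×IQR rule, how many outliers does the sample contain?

IQR = 1.75; fences at 5.53 − 2.625 = 2.905 and 7.28 + 2.625 = 9.905.
Outside the cutoffs: 2.50, 2.56, 10.35.

3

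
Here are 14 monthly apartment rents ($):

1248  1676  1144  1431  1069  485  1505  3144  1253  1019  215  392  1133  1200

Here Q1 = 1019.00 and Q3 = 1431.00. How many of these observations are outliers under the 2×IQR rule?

1

IQR = 412.00; fences at 1019.00 − 824.00 = 195.00 and 1431.00 + 824.00 = 2255.00.
Outside the cutoffs: 3144.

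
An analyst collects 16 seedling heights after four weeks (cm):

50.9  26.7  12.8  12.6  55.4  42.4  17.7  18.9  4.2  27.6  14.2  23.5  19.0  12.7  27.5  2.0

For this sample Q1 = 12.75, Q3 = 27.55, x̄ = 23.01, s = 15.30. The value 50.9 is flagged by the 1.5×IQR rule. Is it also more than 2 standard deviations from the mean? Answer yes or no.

no

z = (50.9 − 23.01) / 15.30 = 1.82.
|z| = 1.82 ≤ 2.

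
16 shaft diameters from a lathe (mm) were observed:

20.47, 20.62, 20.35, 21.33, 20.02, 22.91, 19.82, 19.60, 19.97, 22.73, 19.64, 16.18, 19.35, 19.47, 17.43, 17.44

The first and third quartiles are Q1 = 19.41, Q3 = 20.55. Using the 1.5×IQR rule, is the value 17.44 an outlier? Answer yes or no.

IQR = Q3 − Q1 = 20.55 − 19.41 = 1.14.
Lower fence = Q1 − 1.5·IQR = 19.41 − 1.71 = 17.70.
Upper fence = Q3 + 1.5·IQR = 20.55 + 1.71 = 22.26.
17.44 lies below the lower fence.

yes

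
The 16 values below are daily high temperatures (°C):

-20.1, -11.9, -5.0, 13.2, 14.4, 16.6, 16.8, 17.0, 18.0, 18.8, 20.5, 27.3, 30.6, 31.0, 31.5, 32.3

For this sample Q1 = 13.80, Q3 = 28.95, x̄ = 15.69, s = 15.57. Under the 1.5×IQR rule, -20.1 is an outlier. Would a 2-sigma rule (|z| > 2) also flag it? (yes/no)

yes

z = (-20.1 − 15.69) / 15.57 = -2.30.
|z| = 2.30 > 2.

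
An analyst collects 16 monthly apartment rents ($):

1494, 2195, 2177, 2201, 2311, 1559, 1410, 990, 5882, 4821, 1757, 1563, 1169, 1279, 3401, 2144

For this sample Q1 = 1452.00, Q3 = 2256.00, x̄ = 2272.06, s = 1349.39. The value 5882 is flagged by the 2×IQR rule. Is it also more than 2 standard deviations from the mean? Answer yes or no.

yes

z = (5882 − 2272.06) / 1349.39 = 2.68.
|z| = 2.68 > 2.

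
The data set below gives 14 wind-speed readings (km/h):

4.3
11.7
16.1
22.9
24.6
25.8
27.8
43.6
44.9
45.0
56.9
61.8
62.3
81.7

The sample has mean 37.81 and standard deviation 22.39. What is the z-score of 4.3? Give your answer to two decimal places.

-1.50

z = (4.3 − 37.81) / 22.39 = -1.50.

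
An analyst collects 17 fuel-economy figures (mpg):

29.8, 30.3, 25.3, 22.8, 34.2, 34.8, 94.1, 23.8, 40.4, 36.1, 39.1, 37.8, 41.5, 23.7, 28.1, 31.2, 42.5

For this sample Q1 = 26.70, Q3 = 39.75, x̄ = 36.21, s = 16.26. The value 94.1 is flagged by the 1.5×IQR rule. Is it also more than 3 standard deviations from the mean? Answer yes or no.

z = (94.1 − 36.21) / 16.26 = 3.56.
|z| = 3.56 > 3.

yes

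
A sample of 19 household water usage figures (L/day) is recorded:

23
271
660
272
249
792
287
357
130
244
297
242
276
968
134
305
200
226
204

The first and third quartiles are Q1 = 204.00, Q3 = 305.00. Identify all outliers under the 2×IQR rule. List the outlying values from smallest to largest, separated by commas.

IQR = Q3 − Q1 = 305.00 − 204.00 = 101.00.
Lower fence = Q1 − 2·IQR = 204.00 − 202.00 = 2.00.
Upper fence = Q3 + 2·IQR = 305.00 + 202.00 = 507.00.
660 > 507.00 → outlier.
792 > 507.00 → outlier.
968 > 507.00 → outlier.
All remaining values lie within [2.00, 507.00].

660, 792, 968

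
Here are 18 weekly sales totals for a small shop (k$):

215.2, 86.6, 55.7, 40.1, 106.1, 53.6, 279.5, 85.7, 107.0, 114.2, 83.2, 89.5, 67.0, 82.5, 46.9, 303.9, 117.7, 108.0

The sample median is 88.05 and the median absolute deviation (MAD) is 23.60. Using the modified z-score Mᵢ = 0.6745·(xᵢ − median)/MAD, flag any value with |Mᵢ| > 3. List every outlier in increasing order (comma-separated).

215.2, 279.5, 303.9

|Mᵢ| > 3 ⇔ |xᵢ − 88.05| > 3·23.60/0.6745 = 104.97.
So outliers lie outside [-16.92, 193.02].
215.2: M = 3.63 → outlier.
279.5: M = 5.47 → outlier.
303.9: M = 6.17 → outlier.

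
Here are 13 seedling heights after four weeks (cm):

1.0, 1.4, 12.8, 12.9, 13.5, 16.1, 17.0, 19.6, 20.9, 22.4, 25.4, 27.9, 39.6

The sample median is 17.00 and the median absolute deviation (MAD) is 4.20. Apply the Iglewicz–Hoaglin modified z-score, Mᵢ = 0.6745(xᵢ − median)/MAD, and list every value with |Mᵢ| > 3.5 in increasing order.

39.6

|Mᵢ| > 3.5 ⇔ |xᵢ − 17.00| > 3.5·4.20/0.6745 = 21.79.
So outliers lie outside [-4.79, 38.79].
39.6: M = 3.63 → outlier.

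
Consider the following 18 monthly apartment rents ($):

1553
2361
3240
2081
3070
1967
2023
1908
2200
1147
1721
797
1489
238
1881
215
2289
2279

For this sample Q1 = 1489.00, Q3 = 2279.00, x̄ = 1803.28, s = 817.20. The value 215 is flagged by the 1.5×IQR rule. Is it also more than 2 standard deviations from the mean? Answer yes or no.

no

z = (215 − 1803.28) / 817.20 = -1.94.
|z| = 1.94 ≤ 2.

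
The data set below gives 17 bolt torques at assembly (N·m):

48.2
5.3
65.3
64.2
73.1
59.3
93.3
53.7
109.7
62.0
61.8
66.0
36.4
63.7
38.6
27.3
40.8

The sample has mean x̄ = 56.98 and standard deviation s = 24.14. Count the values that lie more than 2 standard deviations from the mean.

Cutoffs: x̄ ± 2s = [8.70, 105.26].
Outside the cutoffs: 5.3, 109.7.

2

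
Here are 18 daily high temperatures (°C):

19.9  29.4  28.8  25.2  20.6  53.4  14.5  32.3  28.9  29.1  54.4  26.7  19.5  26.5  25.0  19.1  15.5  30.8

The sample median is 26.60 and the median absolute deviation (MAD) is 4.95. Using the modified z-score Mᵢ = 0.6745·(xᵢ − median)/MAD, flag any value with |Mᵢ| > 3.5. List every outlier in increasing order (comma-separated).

53.4, 54.4

|Mᵢ| > 3.5 ⇔ |xᵢ − 26.60| > 3.5·4.95/0.6745 = 25.69.
So outliers lie outside [0.91, 52.29].
53.4: M = 3.65 → outlier.
54.4: M = 3.79 → outlier.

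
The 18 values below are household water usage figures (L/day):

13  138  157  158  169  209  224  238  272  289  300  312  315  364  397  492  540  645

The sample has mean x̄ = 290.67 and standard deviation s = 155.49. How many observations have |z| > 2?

1

Cutoffs: x̄ ± 2s = [-20.31, 601.65].
Outside the cutoffs: 645.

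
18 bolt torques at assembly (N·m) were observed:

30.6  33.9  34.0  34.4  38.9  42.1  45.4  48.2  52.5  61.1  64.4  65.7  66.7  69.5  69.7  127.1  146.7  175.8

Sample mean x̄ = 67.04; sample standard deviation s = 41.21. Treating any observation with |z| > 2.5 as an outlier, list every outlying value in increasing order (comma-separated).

175.8

Cutoffs at x̄ ± 2.5s: 67.04 ± 2.5·41.21 = [-35.985, 170.065].
175.8: z = 2.64, |z| > 2.5 → outlier.
Every other value lies within [-35.985, 170.065].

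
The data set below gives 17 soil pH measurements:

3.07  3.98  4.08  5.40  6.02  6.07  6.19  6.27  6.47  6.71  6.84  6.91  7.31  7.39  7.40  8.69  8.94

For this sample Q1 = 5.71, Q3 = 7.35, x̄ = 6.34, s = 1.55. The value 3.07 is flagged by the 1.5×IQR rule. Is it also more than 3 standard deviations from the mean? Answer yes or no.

z = (3.07 − 6.34) / 1.55 = -2.11.
|z| = 2.11 ≤ 3.

no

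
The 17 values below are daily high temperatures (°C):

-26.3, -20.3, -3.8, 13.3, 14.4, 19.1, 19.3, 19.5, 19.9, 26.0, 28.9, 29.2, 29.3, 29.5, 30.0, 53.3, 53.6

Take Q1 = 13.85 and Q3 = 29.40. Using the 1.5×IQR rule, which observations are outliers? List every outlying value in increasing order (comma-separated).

IQR = Q3 − Q1 = 29.40 − 13.85 = 15.55.
Lower fence = Q1 − 1.5·IQR = 13.85 − 23.325 = -9.475.
Upper fence = Q3 + 1.5·IQR = 29.40 + 23.325 = 52.725.
-26.3 < -9.475 → outlier.
-20.3 < -9.475 → outlier.
53.3 > 52.725 → outlier.
53.6 > 52.725 → outlier.
All remaining values lie within [-9.475, 52.725].

-26.3, -20.3, 53.3, 53.6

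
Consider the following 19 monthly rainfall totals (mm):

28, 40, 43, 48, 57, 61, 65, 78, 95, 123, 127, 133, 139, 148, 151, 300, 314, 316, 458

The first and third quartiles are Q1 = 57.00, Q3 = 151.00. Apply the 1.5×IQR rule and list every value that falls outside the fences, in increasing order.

300, 314, 316, 458

IQR = Q3 − Q1 = 151.00 − 57.00 = 94.00.
Lower fence = Q1 − 1.5·IQR = 57.00 − 141.00 = -84.00.
Upper fence = Q3 + 1.5·IQR = 151.00 + 141.00 = 292.00.
300 > 292.00 → outlier.
314 > 292.00 → outlier.
316 > 292.00 → outlier.
458 > 292.00 → outlier.
All remaining values lie within [-84.00, 292.00].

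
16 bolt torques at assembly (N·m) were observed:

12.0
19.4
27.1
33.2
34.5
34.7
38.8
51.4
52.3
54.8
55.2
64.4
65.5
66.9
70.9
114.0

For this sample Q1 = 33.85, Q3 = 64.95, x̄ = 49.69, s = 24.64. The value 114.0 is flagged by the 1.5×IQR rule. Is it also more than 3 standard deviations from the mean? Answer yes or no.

no

z = (114.0 − 49.69) / 24.64 = 2.61.
|z| = 2.61 ≤ 3.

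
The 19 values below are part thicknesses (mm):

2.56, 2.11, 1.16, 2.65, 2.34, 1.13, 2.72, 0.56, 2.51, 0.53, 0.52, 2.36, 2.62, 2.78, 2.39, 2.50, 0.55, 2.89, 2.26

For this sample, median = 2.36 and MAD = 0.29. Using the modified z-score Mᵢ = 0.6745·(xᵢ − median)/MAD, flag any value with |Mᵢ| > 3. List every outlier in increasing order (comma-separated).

|Mᵢ| > 3 ⇔ |xᵢ − 2.36| > 3·0.29/0.6745 = 1.29.
So outliers lie outside [1.07, 3.65].
0.52: M = -4.28 → outlier.
0.53: M = -4.26 → outlier.
0.55: M = -4.21 → outlier.
0.56: M = -4.19 → outlier.

0.52, 0.53, 0.55, 0.56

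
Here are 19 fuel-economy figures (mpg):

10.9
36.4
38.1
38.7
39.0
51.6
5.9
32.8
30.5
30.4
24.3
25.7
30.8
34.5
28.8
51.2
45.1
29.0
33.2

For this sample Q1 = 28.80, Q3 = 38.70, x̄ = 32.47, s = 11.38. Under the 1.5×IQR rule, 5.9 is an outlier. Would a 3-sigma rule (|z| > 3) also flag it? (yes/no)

no

z = (5.9 − 32.47) / 11.38 = -2.33.
|z| = 2.33 ≤ 3.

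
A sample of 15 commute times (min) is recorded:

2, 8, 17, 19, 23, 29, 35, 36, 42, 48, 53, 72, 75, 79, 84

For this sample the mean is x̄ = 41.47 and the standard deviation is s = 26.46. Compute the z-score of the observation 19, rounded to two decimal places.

z = (19 − 41.47) / 26.46 = -0.85.

-0.85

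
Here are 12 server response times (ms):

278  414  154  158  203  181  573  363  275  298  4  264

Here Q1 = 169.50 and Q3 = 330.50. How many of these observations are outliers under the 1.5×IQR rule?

IQR = 161.00; fences at 169.50 − 241.50 = -72.00 and 330.50 + 241.50 = 572.00.
Outside the cutoffs: 573.

1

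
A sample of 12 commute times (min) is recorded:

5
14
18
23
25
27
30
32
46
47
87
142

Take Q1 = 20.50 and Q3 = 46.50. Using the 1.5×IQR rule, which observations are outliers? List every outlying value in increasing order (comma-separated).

87, 142

IQR = Q3 − Q1 = 46.50 − 20.50 = 26.00.
Lower fence = Q1 − 1.5·IQR = 20.50 − 39.00 = -18.50.
Upper fence = Q3 + 1.5·IQR = 46.50 + 39.00 = 85.50.
87 > 85.50 → outlier.
142 > 85.50 → outlier.
All remaining values lie within [-18.50, 85.50].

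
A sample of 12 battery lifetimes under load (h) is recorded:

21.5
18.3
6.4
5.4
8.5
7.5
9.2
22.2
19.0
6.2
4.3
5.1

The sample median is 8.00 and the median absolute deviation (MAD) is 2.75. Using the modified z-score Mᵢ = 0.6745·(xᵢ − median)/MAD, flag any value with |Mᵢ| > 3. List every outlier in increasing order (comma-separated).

21.5, 22.2

|Mᵢ| > 3 ⇔ |xᵢ − 8.00| > 3·2.75/0.6745 = 12.23.
So outliers lie outside [-4.23, 20.23].
21.5: M = 3.31 → outlier.
22.2: M = 3.48 → outlier.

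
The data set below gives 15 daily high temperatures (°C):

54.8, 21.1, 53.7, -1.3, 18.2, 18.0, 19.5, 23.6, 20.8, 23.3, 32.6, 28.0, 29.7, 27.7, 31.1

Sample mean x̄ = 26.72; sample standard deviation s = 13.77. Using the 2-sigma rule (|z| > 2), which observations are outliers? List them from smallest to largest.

-1.3, 54.8

Cutoffs at x̄ ± 2s: 26.72 ± 2·13.77 = [-0.82, 54.26].
-1.3: z = -2.03, |z| > 2 → outlier.
54.8: z = 2.04, |z| > 2 → outlier.
Every other value lies within [-0.82, 54.26].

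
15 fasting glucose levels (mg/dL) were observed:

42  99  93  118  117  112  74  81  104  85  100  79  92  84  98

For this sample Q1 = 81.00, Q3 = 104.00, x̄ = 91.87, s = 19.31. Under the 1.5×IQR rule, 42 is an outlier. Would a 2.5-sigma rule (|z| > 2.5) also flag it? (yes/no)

z = (42 − 91.87) / 19.31 = -2.58.
|z| = 2.58 > 2.5.

yes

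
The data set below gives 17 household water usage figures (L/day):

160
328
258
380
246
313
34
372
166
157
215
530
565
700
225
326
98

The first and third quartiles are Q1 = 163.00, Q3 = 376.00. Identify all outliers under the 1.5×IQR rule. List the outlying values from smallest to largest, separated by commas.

IQR = Q3 − Q1 = 376.00 − 163.00 = 213.00.
Lower fence = Q1 − 1.5·IQR = 163.00 − 319.50 = -156.50.
Upper fence = Q3 + 1.5·IQR = 376.00 + 319.50 = 695.50.
700 > 695.50 → outlier.
All remaining values lie within [-156.50, 695.50].

700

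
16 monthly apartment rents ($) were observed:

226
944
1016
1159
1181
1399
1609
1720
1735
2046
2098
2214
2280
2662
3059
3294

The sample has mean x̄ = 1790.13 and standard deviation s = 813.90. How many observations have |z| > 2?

Cutoffs: x̄ ± 2s = [162.33, 3417.93].
Every value lies within the cutoffs.

0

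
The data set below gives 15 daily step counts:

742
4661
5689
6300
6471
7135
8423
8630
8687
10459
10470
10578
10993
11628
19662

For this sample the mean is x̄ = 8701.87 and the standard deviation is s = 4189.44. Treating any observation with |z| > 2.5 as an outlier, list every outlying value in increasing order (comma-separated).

Cutoffs at x̄ ± 2.5s: 8701.87 ± 2.5·4189.44 = [-1771.73, 19175.47].
19662: z = 2.62, |z| > 2.5 → outlier.
Every other value lies within [-1771.73, 19175.47].

19662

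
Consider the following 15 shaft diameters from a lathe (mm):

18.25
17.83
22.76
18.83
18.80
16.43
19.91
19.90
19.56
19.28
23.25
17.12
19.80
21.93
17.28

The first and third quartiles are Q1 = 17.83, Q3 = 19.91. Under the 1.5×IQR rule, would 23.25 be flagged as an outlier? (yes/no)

yes

IQR = Q3 − Q1 = 19.91 − 17.83 = 2.08.
Lower fence = Q1 − 1.5·IQR = 17.83 − 3.12 = 14.71.
Upper fence = Q3 + 1.5·IQR = 19.91 + 3.12 = 23.03.
23.25 lies above the upper fence.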